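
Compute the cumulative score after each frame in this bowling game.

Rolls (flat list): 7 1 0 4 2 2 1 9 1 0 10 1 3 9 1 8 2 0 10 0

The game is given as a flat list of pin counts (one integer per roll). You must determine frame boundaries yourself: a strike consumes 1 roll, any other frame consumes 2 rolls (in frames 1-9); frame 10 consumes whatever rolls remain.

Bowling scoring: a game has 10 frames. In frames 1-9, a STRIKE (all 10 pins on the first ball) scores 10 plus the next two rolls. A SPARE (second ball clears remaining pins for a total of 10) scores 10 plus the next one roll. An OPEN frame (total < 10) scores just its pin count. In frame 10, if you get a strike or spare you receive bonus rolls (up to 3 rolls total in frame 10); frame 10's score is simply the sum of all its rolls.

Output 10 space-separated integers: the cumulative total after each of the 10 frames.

Answer: 8 12 16 27 28 42 46 64 74 84

Derivation:
Frame 1: OPEN (7+1=8). Cumulative: 8
Frame 2: OPEN (0+4=4). Cumulative: 12
Frame 3: OPEN (2+2=4). Cumulative: 16
Frame 4: SPARE (1+9=10). 10 + next roll (1) = 11. Cumulative: 27
Frame 5: OPEN (1+0=1). Cumulative: 28
Frame 6: STRIKE. 10 + next two rolls (1+3) = 14. Cumulative: 42
Frame 7: OPEN (1+3=4). Cumulative: 46
Frame 8: SPARE (9+1=10). 10 + next roll (8) = 18. Cumulative: 64
Frame 9: SPARE (8+2=10). 10 + next roll (0) = 10. Cumulative: 74
Frame 10: SPARE. Sum of all frame-10 rolls (0+10+0) = 10. Cumulative: 84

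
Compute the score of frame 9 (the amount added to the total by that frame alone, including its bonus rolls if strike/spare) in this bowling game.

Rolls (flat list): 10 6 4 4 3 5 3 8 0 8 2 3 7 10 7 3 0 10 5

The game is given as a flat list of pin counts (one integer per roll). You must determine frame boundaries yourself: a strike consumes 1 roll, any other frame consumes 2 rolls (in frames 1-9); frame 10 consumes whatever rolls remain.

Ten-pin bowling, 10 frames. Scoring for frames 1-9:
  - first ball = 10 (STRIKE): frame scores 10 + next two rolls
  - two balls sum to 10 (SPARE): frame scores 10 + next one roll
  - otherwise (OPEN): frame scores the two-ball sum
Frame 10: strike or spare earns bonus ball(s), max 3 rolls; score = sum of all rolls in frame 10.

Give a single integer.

Frame 1: STRIKE. 10 + next two rolls (6+4) = 20. Cumulative: 20
Frame 2: SPARE (6+4=10). 10 + next roll (4) = 14. Cumulative: 34
Frame 3: OPEN (4+3=7). Cumulative: 41
Frame 4: OPEN (5+3=8). Cumulative: 49
Frame 5: OPEN (8+0=8). Cumulative: 57
Frame 6: SPARE (8+2=10). 10 + next roll (3) = 13. Cumulative: 70
Frame 7: SPARE (3+7=10). 10 + next roll (10) = 20. Cumulative: 90
Frame 8: STRIKE. 10 + next two rolls (7+3) = 20. Cumulative: 110
Frame 9: SPARE (7+3=10). 10 + next roll (0) = 10. Cumulative: 120
Frame 10: SPARE. Sum of all frame-10 rolls (0+10+5) = 15. Cumulative: 135

Answer: 10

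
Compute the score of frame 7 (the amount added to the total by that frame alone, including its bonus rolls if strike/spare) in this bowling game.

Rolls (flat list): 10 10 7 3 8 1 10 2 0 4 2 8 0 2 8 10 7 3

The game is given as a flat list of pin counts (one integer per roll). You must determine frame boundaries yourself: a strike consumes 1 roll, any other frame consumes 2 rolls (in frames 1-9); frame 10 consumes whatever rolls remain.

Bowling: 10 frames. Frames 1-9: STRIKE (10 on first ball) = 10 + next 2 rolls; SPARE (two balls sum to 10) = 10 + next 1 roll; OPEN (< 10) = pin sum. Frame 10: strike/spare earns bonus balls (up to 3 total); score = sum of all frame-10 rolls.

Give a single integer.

Frame 1: STRIKE. 10 + next two rolls (10+7) = 27. Cumulative: 27
Frame 2: STRIKE. 10 + next two rolls (7+3) = 20. Cumulative: 47
Frame 3: SPARE (7+3=10). 10 + next roll (8) = 18. Cumulative: 65
Frame 4: OPEN (8+1=9). Cumulative: 74
Frame 5: STRIKE. 10 + next two rolls (2+0) = 12. Cumulative: 86
Frame 6: OPEN (2+0=2). Cumulative: 88
Frame 7: OPEN (4+2=6). Cumulative: 94
Frame 8: OPEN (8+0=8). Cumulative: 102
Frame 9: SPARE (2+8=10). 10 + next roll (10) = 20. Cumulative: 122

Answer: 6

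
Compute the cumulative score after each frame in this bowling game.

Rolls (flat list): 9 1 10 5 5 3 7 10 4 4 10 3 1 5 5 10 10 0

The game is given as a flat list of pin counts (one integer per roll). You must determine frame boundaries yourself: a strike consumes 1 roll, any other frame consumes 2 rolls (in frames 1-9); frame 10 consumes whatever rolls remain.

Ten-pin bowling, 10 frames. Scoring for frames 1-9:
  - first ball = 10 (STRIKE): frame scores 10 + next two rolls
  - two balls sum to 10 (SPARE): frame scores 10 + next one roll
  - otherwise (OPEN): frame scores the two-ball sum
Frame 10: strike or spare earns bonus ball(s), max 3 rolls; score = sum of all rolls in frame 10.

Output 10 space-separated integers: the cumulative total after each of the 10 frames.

Answer: 20 40 53 73 91 99 113 117 137 157

Derivation:
Frame 1: SPARE (9+1=10). 10 + next roll (10) = 20. Cumulative: 20
Frame 2: STRIKE. 10 + next two rolls (5+5) = 20. Cumulative: 40
Frame 3: SPARE (5+5=10). 10 + next roll (3) = 13. Cumulative: 53
Frame 4: SPARE (3+7=10). 10 + next roll (10) = 20. Cumulative: 73
Frame 5: STRIKE. 10 + next two rolls (4+4) = 18. Cumulative: 91
Frame 6: OPEN (4+4=8). Cumulative: 99
Frame 7: STRIKE. 10 + next two rolls (3+1) = 14. Cumulative: 113
Frame 8: OPEN (3+1=4). Cumulative: 117
Frame 9: SPARE (5+5=10). 10 + next roll (10) = 20. Cumulative: 137
Frame 10: STRIKE. Sum of all frame-10 rolls (10+10+0) = 20. Cumulative: 157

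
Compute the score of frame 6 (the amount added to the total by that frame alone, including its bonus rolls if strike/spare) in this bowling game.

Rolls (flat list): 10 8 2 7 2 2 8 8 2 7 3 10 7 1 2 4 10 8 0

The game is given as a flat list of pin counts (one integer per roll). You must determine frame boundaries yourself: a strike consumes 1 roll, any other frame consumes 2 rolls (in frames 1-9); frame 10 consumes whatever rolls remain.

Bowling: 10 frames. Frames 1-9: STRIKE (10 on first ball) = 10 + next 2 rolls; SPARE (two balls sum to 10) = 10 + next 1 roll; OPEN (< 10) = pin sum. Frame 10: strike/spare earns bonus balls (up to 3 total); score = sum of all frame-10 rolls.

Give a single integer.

Answer: 20

Derivation:
Frame 1: STRIKE. 10 + next two rolls (8+2) = 20. Cumulative: 20
Frame 2: SPARE (8+2=10). 10 + next roll (7) = 17. Cumulative: 37
Frame 3: OPEN (7+2=9). Cumulative: 46
Frame 4: SPARE (2+8=10). 10 + next roll (8) = 18. Cumulative: 64
Frame 5: SPARE (8+2=10). 10 + next roll (7) = 17. Cumulative: 81
Frame 6: SPARE (7+3=10). 10 + next roll (10) = 20. Cumulative: 101
Frame 7: STRIKE. 10 + next two rolls (7+1) = 18. Cumulative: 119
Frame 8: OPEN (7+1=8). Cumulative: 127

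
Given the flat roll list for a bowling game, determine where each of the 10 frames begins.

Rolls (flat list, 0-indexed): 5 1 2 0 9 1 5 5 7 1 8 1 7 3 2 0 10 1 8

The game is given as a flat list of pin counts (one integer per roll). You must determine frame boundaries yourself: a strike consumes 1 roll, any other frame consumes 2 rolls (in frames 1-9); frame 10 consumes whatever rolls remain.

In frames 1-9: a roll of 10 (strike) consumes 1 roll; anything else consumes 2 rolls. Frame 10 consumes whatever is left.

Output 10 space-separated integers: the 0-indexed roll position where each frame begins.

Frame 1 starts at roll index 0: rolls=5,1 (sum=6), consumes 2 rolls
Frame 2 starts at roll index 2: rolls=2,0 (sum=2), consumes 2 rolls
Frame 3 starts at roll index 4: rolls=9,1 (sum=10), consumes 2 rolls
Frame 4 starts at roll index 6: rolls=5,5 (sum=10), consumes 2 rolls
Frame 5 starts at roll index 8: rolls=7,1 (sum=8), consumes 2 rolls
Frame 6 starts at roll index 10: rolls=8,1 (sum=9), consumes 2 rolls
Frame 7 starts at roll index 12: rolls=7,3 (sum=10), consumes 2 rolls
Frame 8 starts at roll index 14: rolls=2,0 (sum=2), consumes 2 rolls
Frame 9 starts at roll index 16: roll=10 (strike), consumes 1 roll
Frame 10 starts at roll index 17: 2 remaining rolls

Answer: 0 2 4 6 8 10 12 14 16 17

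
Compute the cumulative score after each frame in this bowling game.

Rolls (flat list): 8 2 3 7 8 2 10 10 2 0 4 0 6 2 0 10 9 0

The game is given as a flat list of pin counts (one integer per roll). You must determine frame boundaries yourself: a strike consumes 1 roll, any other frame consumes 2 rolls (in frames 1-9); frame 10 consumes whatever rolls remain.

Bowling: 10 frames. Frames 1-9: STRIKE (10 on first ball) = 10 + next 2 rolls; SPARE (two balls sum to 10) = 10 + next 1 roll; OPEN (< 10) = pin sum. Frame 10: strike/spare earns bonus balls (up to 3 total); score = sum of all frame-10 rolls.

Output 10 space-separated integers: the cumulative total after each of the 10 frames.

Answer: 13 31 51 73 85 87 91 99 118 127

Derivation:
Frame 1: SPARE (8+2=10). 10 + next roll (3) = 13. Cumulative: 13
Frame 2: SPARE (3+7=10). 10 + next roll (8) = 18. Cumulative: 31
Frame 3: SPARE (8+2=10). 10 + next roll (10) = 20. Cumulative: 51
Frame 4: STRIKE. 10 + next two rolls (10+2) = 22. Cumulative: 73
Frame 5: STRIKE. 10 + next two rolls (2+0) = 12. Cumulative: 85
Frame 6: OPEN (2+0=2). Cumulative: 87
Frame 7: OPEN (4+0=4). Cumulative: 91
Frame 8: OPEN (6+2=8). Cumulative: 99
Frame 9: SPARE (0+10=10). 10 + next roll (9) = 19. Cumulative: 118
Frame 10: OPEN. Sum of all frame-10 rolls (9+0) = 9. Cumulative: 127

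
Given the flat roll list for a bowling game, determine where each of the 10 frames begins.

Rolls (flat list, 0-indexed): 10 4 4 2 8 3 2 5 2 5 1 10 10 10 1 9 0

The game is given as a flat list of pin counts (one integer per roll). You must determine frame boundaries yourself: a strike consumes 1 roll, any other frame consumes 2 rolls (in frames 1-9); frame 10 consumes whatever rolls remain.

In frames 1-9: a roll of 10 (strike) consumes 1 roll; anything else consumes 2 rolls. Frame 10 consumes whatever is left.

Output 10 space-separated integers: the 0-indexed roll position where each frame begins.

Answer: 0 1 3 5 7 9 11 12 13 14

Derivation:
Frame 1 starts at roll index 0: roll=10 (strike), consumes 1 roll
Frame 2 starts at roll index 1: rolls=4,4 (sum=8), consumes 2 rolls
Frame 3 starts at roll index 3: rolls=2,8 (sum=10), consumes 2 rolls
Frame 4 starts at roll index 5: rolls=3,2 (sum=5), consumes 2 rolls
Frame 5 starts at roll index 7: rolls=5,2 (sum=7), consumes 2 rolls
Frame 6 starts at roll index 9: rolls=5,1 (sum=6), consumes 2 rolls
Frame 7 starts at roll index 11: roll=10 (strike), consumes 1 roll
Frame 8 starts at roll index 12: roll=10 (strike), consumes 1 roll
Frame 9 starts at roll index 13: roll=10 (strike), consumes 1 roll
Frame 10 starts at roll index 14: 3 remaining rolls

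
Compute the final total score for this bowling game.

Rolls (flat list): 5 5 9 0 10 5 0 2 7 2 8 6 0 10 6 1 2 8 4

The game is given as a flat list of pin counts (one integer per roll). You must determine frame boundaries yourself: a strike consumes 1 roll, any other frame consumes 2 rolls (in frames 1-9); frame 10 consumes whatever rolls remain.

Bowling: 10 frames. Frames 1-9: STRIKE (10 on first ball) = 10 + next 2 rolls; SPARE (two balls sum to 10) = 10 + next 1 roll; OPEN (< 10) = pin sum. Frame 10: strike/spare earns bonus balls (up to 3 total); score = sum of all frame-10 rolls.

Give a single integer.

Frame 1: SPARE (5+5=10). 10 + next roll (9) = 19. Cumulative: 19
Frame 2: OPEN (9+0=9). Cumulative: 28
Frame 3: STRIKE. 10 + next two rolls (5+0) = 15. Cumulative: 43
Frame 4: OPEN (5+0=5). Cumulative: 48
Frame 5: OPEN (2+7=9). Cumulative: 57
Frame 6: SPARE (2+8=10). 10 + next roll (6) = 16. Cumulative: 73
Frame 7: OPEN (6+0=6). Cumulative: 79
Frame 8: STRIKE. 10 + next two rolls (6+1) = 17. Cumulative: 96
Frame 9: OPEN (6+1=7). Cumulative: 103
Frame 10: SPARE. Sum of all frame-10 rolls (2+8+4) = 14. Cumulative: 117

Answer: 117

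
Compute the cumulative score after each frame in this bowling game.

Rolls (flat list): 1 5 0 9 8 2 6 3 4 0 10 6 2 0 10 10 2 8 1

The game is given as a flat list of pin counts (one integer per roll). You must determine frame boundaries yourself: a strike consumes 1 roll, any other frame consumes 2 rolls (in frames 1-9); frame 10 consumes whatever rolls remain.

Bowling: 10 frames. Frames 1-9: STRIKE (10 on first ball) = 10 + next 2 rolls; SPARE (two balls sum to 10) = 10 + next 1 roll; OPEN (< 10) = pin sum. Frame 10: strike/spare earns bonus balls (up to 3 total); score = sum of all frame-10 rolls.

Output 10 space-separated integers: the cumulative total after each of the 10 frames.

Answer: 6 15 31 40 44 62 70 90 110 121

Derivation:
Frame 1: OPEN (1+5=6). Cumulative: 6
Frame 2: OPEN (0+9=9). Cumulative: 15
Frame 3: SPARE (8+2=10). 10 + next roll (6) = 16. Cumulative: 31
Frame 4: OPEN (6+3=9). Cumulative: 40
Frame 5: OPEN (4+0=4). Cumulative: 44
Frame 6: STRIKE. 10 + next two rolls (6+2) = 18. Cumulative: 62
Frame 7: OPEN (6+2=8). Cumulative: 70
Frame 8: SPARE (0+10=10). 10 + next roll (10) = 20. Cumulative: 90
Frame 9: STRIKE. 10 + next two rolls (2+8) = 20. Cumulative: 110
Frame 10: SPARE. Sum of all frame-10 rolls (2+8+1) = 11. Cumulative: 121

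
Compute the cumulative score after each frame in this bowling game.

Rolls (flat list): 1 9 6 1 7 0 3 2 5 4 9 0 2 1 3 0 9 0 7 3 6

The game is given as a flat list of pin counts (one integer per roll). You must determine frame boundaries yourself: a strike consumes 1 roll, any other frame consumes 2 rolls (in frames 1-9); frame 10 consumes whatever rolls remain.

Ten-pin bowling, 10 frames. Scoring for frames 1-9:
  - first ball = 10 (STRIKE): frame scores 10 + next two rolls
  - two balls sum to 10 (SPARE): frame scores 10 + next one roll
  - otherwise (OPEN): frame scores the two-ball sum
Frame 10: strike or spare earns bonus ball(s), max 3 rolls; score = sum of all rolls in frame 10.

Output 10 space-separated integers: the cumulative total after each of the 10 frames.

Answer: 16 23 30 35 44 53 56 59 68 84

Derivation:
Frame 1: SPARE (1+9=10). 10 + next roll (6) = 16. Cumulative: 16
Frame 2: OPEN (6+1=7). Cumulative: 23
Frame 3: OPEN (7+0=7). Cumulative: 30
Frame 4: OPEN (3+2=5). Cumulative: 35
Frame 5: OPEN (5+4=9). Cumulative: 44
Frame 6: OPEN (9+0=9). Cumulative: 53
Frame 7: OPEN (2+1=3). Cumulative: 56
Frame 8: OPEN (3+0=3). Cumulative: 59
Frame 9: OPEN (9+0=9). Cumulative: 68
Frame 10: SPARE. Sum of all frame-10 rolls (7+3+6) = 16. Cumulative: 84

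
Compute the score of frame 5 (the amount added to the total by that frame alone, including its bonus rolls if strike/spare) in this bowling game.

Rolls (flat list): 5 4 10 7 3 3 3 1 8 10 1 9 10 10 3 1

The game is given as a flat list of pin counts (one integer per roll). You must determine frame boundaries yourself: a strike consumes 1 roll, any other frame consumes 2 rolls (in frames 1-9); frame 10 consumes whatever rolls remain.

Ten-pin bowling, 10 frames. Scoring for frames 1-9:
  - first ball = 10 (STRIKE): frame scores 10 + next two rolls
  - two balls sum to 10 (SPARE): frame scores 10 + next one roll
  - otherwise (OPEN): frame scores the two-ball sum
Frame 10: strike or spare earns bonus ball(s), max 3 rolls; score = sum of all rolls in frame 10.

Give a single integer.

Answer: 9

Derivation:
Frame 1: OPEN (5+4=9). Cumulative: 9
Frame 2: STRIKE. 10 + next two rolls (7+3) = 20. Cumulative: 29
Frame 3: SPARE (7+3=10). 10 + next roll (3) = 13. Cumulative: 42
Frame 4: OPEN (3+3=6). Cumulative: 48
Frame 5: OPEN (1+8=9). Cumulative: 57
Frame 6: STRIKE. 10 + next two rolls (1+9) = 20. Cumulative: 77
Frame 7: SPARE (1+9=10). 10 + next roll (10) = 20. Cumulative: 97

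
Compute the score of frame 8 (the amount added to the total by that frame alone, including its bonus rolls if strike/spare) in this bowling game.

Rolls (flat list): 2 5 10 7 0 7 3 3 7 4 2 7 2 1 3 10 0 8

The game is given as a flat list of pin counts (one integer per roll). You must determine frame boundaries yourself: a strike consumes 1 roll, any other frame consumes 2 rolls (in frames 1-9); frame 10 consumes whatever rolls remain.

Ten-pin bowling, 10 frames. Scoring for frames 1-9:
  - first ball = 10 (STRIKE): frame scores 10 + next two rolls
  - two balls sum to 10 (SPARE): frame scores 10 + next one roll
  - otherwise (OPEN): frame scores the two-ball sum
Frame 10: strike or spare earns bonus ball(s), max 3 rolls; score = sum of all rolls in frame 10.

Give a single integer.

Answer: 4

Derivation:
Frame 1: OPEN (2+5=7). Cumulative: 7
Frame 2: STRIKE. 10 + next two rolls (7+0) = 17. Cumulative: 24
Frame 3: OPEN (7+0=7). Cumulative: 31
Frame 4: SPARE (7+3=10). 10 + next roll (3) = 13. Cumulative: 44
Frame 5: SPARE (3+7=10). 10 + next roll (4) = 14. Cumulative: 58
Frame 6: OPEN (4+2=6). Cumulative: 64
Frame 7: OPEN (7+2=9). Cumulative: 73
Frame 8: OPEN (1+3=4). Cumulative: 77
Frame 9: STRIKE. 10 + next two rolls (0+8) = 18. Cumulative: 95
Frame 10: OPEN. Sum of all frame-10 rolls (0+8) = 8. Cumulative: 103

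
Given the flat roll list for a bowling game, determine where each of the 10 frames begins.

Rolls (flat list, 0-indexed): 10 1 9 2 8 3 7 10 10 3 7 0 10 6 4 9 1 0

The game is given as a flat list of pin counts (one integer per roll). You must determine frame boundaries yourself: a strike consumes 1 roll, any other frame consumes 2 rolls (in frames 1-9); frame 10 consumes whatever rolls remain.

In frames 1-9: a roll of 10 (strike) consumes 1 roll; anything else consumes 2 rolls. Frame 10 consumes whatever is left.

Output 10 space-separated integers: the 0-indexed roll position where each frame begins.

Answer: 0 1 3 5 7 8 9 11 13 15

Derivation:
Frame 1 starts at roll index 0: roll=10 (strike), consumes 1 roll
Frame 2 starts at roll index 1: rolls=1,9 (sum=10), consumes 2 rolls
Frame 3 starts at roll index 3: rolls=2,8 (sum=10), consumes 2 rolls
Frame 4 starts at roll index 5: rolls=3,7 (sum=10), consumes 2 rolls
Frame 5 starts at roll index 7: roll=10 (strike), consumes 1 roll
Frame 6 starts at roll index 8: roll=10 (strike), consumes 1 roll
Frame 7 starts at roll index 9: rolls=3,7 (sum=10), consumes 2 rolls
Frame 8 starts at roll index 11: rolls=0,10 (sum=10), consumes 2 rolls
Frame 9 starts at roll index 13: rolls=6,4 (sum=10), consumes 2 rolls
Frame 10 starts at roll index 15: 3 remaining rolls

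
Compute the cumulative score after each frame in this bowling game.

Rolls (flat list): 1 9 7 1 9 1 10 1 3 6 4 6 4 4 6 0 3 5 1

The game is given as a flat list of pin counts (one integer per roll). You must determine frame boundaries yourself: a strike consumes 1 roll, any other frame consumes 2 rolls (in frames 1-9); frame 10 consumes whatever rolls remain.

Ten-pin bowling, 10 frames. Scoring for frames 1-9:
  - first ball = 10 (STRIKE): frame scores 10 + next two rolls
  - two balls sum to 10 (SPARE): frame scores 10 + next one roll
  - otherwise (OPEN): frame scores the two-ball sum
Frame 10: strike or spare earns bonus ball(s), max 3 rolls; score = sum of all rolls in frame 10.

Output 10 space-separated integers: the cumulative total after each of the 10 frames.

Frame 1: SPARE (1+9=10). 10 + next roll (7) = 17. Cumulative: 17
Frame 2: OPEN (7+1=8). Cumulative: 25
Frame 3: SPARE (9+1=10). 10 + next roll (10) = 20. Cumulative: 45
Frame 4: STRIKE. 10 + next two rolls (1+3) = 14. Cumulative: 59
Frame 5: OPEN (1+3=4). Cumulative: 63
Frame 6: SPARE (6+4=10). 10 + next roll (6) = 16. Cumulative: 79
Frame 7: SPARE (6+4=10). 10 + next roll (4) = 14. Cumulative: 93
Frame 8: SPARE (4+6=10). 10 + next roll (0) = 10. Cumulative: 103
Frame 9: OPEN (0+3=3). Cumulative: 106
Frame 10: OPEN. Sum of all frame-10 rolls (5+1) = 6. Cumulative: 112

Answer: 17 25 45 59 63 79 93 103 106 112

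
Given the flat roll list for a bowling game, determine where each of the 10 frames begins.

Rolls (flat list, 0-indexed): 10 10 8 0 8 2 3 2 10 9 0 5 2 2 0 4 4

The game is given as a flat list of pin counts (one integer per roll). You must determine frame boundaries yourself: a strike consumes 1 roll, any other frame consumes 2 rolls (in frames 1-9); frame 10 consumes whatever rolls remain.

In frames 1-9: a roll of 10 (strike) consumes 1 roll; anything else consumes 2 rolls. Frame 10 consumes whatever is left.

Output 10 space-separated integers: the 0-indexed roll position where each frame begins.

Answer: 0 1 2 4 6 8 9 11 13 15

Derivation:
Frame 1 starts at roll index 0: roll=10 (strike), consumes 1 roll
Frame 2 starts at roll index 1: roll=10 (strike), consumes 1 roll
Frame 3 starts at roll index 2: rolls=8,0 (sum=8), consumes 2 rolls
Frame 4 starts at roll index 4: rolls=8,2 (sum=10), consumes 2 rolls
Frame 5 starts at roll index 6: rolls=3,2 (sum=5), consumes 2 rolls
Frame 6 starts at roll index 8: roll=10 (strike), consumes 1 roll
Frame 7 starts at roll index 9: rolls=9,0 (sum=9), consumes 2 rolls
Frame 8 starts at roll index 11: rolls=5,2 (sum=7), consumes 2 rolls
Frame 9 starts at roll index 13: rolls=2,0 (sum=2), consumes 2 rolls
Frame 10 starts at roll index 15: 2 remaining rolls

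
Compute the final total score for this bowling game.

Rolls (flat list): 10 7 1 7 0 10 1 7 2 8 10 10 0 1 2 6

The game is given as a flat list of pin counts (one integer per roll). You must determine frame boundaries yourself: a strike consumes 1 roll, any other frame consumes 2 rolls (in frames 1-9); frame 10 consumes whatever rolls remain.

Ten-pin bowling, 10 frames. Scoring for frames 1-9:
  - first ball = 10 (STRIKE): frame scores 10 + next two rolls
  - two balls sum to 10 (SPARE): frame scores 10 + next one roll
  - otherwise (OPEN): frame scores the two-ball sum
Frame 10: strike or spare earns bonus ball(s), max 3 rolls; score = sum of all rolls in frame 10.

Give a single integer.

Answer: 119

Derivation:
Frame 1: STRIKE. 10 + next two rolls (7+1) = 18. Cumulative: 18
Frame 2: OPEN (7+1=8). Cumulative: 26
Frame 3: OPEN (7+0=7). Cumulative: 33
Frame 4: STRIKE. 10 + next two rolls (1+7) = 18. Cumulative: 51
Frame 5: OPEN (1+7=8). Cumulative: 59
Frame 6: SPARE (2+8=10). 10 + next roll (10) = 20. Cumulative: 79
Frame 7: STRIKE. 10 + next two rolls (10+0) = 20. Cumulative: 99
Frame 8: STRIKE. 10 + next two rolls (0+1) = 11. Cumulative: 110
Frame 9: OPEN (0+1=1). Cumulative: 111
Frame 10: OPEN. Sum of all frame-10 rolls (2+6) = 8. Cumulative: 119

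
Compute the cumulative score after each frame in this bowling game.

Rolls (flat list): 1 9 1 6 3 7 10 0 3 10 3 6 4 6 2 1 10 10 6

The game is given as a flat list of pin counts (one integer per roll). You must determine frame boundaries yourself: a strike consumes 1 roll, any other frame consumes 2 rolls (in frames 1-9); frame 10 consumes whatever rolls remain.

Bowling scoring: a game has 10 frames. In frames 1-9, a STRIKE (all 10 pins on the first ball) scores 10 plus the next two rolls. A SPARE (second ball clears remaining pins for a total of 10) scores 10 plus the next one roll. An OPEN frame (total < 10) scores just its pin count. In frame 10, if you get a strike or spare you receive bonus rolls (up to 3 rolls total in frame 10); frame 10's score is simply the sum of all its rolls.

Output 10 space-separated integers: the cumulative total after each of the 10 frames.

Frame 1: SPARE (1+9=10). 10 + next roll (1) = 11. Cumulative: 11
Frame 2: OPEN (1+6=7). Cumulative: 18
Frame 3: SPARE (3+7=10). 10 + next roll (10) = 20. Cumulative: 38
Frame 4: STRIKE. 10 + next two rolls (0+3) = 13. Cumulative: 51
Frame 5: OPEN (0+3=3). Cumulative: 54
Frame 6: STRIKE. 10 + next two rolls (3+6) = 19. Cumulative: 73
Frame 7: OPEN (3+6=9). Cumulative: 82
Frame 8: SPARE (4+6=10). 10 + next roll (2) = 12. Cumulative: 94
Frame 9: OPEN (2+1=3). Cumulative: 97
Frame 10: STRIKE. Sum of all frame-10 rolls (10+10+6) = 26. Cumulative: 123

Answer: 11 18 38 51 54 73 82 94 97 123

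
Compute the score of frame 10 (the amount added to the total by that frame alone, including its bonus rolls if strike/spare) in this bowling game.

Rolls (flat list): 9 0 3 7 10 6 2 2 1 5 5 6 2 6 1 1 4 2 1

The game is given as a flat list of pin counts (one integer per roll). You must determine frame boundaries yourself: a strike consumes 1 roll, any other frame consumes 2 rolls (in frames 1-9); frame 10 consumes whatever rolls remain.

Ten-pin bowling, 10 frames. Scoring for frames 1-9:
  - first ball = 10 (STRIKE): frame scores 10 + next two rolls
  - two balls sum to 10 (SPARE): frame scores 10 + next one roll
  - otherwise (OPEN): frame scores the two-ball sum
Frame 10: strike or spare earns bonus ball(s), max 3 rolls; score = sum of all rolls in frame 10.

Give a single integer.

Frame 1: OPEN (9+0=9). Cumulative: 9
Frame 2: SPARE (3+7=10). 10 + next roll (10) = 20. Cumulative: 29
Frame 3: STRIKE. 10 + next two rolls (6+2) = 18. Cumulative: 47
Frame 4: OPEN (6+2=8). Cumulative: 55
Frame 5: OPEN (2+1=3). Cumulative: 58
Frame 6: SPARE (5+5=10). 10 + next roll (6) = 16. Cumulative: 74
Frame 7: OPEN (6+2=8). Cumulative: 82
Frame 8: OPEN (6+1=7). Cumulative: 89
Frame 9: OPEN (1+4=5). Cumulative: 94
Frame 10: OPEN. Sum of all frame-10 rolls (2+1) = 3. Cumulative: 97

Answer: 3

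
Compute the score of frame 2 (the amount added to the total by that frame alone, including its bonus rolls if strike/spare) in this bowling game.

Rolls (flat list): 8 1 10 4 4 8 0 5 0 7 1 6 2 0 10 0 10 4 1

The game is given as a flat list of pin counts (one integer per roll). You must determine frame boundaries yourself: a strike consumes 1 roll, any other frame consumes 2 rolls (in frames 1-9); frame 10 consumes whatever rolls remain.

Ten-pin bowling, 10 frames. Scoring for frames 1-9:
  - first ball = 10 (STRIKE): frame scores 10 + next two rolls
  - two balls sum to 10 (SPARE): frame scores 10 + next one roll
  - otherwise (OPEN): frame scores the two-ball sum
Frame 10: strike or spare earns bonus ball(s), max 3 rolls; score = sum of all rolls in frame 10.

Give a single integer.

Frame 1: OPEN (8+1=9). Cumulative: 9
Frame 2: STRIKE. 10 + next two rolls (4+4) = 18. Cumulative: 27
Frame 3: OPEN (4+4=8). Cumulative: 35
Frame 4: OPEN (8+0=8). Cumulative: 43

Answer: 18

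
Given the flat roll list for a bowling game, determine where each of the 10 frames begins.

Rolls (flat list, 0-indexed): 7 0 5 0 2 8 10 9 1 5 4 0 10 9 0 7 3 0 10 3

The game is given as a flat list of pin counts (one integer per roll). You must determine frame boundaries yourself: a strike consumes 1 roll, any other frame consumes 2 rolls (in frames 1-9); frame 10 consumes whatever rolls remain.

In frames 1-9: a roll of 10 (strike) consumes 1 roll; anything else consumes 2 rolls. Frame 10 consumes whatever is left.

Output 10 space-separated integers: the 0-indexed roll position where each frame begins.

Answer: 0 2 4 6 7 9 11 13 15 17

Derivation:
Frame 1 starts at roll index 0: rolls=7,0 (sum=7), consumes 2 rolls
Frame 2 starts at roll index 2: rolls=5,0 (sum=5), consumes 2 rolls
Frame 3 starts at roll index 4: rolls=2,8 (sum=10), consumes 2 rolls
Frame 4 starts at roll index 6: roll=10 (strike), consumes 1 roll
Frame 5 starts at roll index 7: rolls=9,1 (sum=10), consumes 2 rolls
Frame 6 starts at roll index 9: rolls=5,4 (sum=9), consumes 2 rolls
Frame 7 starts at roll index 11: rolls=0,10 (sum=10), consumes 2 rolls
Frame 8 starts at roll index 13: rolls=9,0 (sum=9), consumes 2 rolls
Frame 9 starts at roll index 15: rolls=7,3 (sum=10), consumes 2 rolls
Frame 10 starts at roll index 17: 3 remaining rolls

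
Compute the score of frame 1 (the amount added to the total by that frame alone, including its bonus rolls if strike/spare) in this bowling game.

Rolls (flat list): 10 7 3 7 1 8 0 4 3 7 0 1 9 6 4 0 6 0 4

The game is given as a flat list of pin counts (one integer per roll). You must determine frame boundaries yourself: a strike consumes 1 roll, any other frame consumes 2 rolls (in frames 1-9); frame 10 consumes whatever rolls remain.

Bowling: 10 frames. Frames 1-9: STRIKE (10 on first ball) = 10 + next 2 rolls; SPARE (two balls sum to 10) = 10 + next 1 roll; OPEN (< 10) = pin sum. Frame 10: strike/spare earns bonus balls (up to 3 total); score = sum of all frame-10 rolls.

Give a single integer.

Frame 1: STRIKE. 10 + next two rolls (7+3) = 20. Cumulative: 20
Frame 2: SPARE (7+3=10). 10 + next roll (7) = 17. Cumulative: 37
Frame 3: OPEN (7+1=8). Cumulative: 45

Answer: 20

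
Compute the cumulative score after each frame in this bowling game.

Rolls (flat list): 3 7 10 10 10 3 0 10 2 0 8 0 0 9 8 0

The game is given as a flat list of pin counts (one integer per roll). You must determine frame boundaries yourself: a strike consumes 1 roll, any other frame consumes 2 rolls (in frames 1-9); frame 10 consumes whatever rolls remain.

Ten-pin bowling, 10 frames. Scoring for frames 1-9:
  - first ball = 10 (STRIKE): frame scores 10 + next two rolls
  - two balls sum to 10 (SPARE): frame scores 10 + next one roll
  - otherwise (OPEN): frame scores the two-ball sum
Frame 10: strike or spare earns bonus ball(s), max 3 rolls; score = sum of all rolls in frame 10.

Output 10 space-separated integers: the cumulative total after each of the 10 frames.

Frame 1: SPARE (3+7=10). 10 + next roll (10) = 20. Cumulative: 20
Frame 2: STRIKE. 10 + next two rolls (10+10) = 30. Cumulative: 50
Frame 3: STRIKE. 10 + next two rolls (10+3) = 23. Cumulative: 73
Frame 4: STRIKE. 10 + next two rolls (3+0) = 13. Cumulative: 86
Frame 5: OPEN (3+0=3). Cumulative: 89
Frame 6: STRIKE. 10 + next two rolls (2+0) = 12. Cumulative: 101
Frame 7: OPEN (2+0=2). Cumulative: 103
Frame 8: OPEN (8+0=8). Cumulative: 111
Frame 9: OPEN (0+9=9). Cumulative: 120
Frame 10: OPEN. Sum of all frame-10 rolls (8+0) = 8. Cumulative: 128

Answer: 20 50 73 86 89 101 103 111 120 128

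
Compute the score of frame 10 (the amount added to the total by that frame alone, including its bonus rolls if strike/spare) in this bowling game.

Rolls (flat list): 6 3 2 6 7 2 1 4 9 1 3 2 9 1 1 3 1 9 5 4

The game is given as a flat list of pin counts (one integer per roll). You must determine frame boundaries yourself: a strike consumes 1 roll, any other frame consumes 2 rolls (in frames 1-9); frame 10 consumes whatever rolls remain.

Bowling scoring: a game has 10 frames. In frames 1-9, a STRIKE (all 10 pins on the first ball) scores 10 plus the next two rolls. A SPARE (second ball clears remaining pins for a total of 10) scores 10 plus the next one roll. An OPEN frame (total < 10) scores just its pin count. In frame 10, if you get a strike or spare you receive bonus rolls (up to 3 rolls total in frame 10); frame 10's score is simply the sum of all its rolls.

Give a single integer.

Answer: 9

Derivation:
Frame 1: OPEN (6+3=9). Cumulative: 9
Frame 2: OPEN (2+6=8). Cumulative: 17
Frame 3: OPEN (7+2=9). Cumulative: 26
Frame 4: OPEN (1+4=5). Cumulative: 31
Frame 5: SPARE (9+1=10). 10 + next roll (3) = 13. Cumulative: 44
Frame 6: OPEN (3+2=5). Cumulative: 49
Frame 7: SPARE (9+1=10). 10 + next roll (1) = 11. Cumulative: 60
Frame 8: OPEN (1+3=4). Cumulative: 64
Frame 9: SPARE (1+9=10). 10 + next roll (5) = 15. Cumulative: 79
Frame 10: OPEN. Sum of all frame-10 rolls (5+4) = 9. Cumulative: 88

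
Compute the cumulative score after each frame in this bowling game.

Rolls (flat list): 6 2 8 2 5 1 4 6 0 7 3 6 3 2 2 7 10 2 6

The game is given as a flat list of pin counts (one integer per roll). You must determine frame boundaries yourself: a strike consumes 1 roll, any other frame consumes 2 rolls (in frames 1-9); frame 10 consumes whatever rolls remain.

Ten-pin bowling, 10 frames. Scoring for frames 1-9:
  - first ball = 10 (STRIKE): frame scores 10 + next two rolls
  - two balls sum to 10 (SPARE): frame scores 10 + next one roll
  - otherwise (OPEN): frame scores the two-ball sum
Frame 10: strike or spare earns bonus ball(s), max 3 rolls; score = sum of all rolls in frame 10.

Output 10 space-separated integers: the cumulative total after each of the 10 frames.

Answer: 8 23 29 39 46 55 60 69 87 95

Derivation:
Frame 1: OPEN (6+2=8). Cumulative: 8
Frame 2: SPARE (8+2=10). 10 + next roll (5) = 15. Cumulative: 23
Frame 3: OPEN (5+1=6). Cumulative: 29
Frame 4: SPARE (4+6=10). 10 + next roll (0) = 10. Cumulative: 39
Frame 5: OPEN (0+7=7). Cumulative: 46
Frame 6: OPEN (3+6=9). Cumulative: 55
Frame 7: OPEN (3+2=5). Cumulative: 60
Frame 8: OPEN (2+7=9). Cumulative: 69
Frame 9: STRIKE. 10 + next two rolls (2+6) = 18. Cumulative: 87
Frame 10: OPEN. Sum of all frame-10 rolls (2+6) = 8. Cumulative: 95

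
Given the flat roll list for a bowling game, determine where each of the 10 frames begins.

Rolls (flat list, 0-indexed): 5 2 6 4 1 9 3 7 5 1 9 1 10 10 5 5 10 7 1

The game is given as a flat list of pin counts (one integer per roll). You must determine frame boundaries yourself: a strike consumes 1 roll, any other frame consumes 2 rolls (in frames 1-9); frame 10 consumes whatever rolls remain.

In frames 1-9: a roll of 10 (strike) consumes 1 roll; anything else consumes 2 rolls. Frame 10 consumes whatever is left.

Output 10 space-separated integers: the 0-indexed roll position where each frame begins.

Frame 1 starts at roll index 0: rolls=5,2 (sum=7), consumes 2 rolls
Frame 2 starts at roll index 2: rolls=6,4 (sum=10), consumes 2 rolls
Frame 3 starts at roll index 4: rolls=1,9 (sum=10), consumes 2 rolls
Frame 4 starts at roll index 6: rolls=3,7 (sum=10), consumes 2 rolls
Frame 5 starts at roll index 8: rolls=5,1 (sum=6), consumes 2 rolls
Frame 6 starts at roll index 10: rolls=9,1 (sum=10), consumes 2 rolls
Frame 7 starts at roll index 12: roll=10 (strike), consumes 1 roll
Frame 8 starts at roll index 13: roll=10 (strike), consumes 1 roll
Frame 9 starts at roll index 14: rolls=5,5 (sum=10), consumes 2 rolls
Frame 10 starts at roll index 16: 3 remaining rolls

Answer: 0 2 4 6 8 10 12 13 14 16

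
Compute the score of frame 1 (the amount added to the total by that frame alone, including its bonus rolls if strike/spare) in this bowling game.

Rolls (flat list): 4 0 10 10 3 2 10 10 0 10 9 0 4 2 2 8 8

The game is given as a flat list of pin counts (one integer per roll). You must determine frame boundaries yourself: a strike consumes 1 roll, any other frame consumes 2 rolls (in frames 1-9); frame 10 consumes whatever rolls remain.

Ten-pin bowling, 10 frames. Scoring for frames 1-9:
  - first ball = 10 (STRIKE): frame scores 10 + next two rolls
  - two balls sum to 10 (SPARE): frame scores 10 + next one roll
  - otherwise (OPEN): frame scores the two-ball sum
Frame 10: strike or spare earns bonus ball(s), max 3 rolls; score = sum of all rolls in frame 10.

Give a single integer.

Answer: 4

Derivation:
Frame 1: OPEN (4+0=4). Cumulative: 4
Frame 2: STRIKE. 10 + next two rolls (10+3) = 23. Cumulative: 27
Frame 3: STRIKE. 10 + next two rolls (3+2) = 15. Cumulative: 42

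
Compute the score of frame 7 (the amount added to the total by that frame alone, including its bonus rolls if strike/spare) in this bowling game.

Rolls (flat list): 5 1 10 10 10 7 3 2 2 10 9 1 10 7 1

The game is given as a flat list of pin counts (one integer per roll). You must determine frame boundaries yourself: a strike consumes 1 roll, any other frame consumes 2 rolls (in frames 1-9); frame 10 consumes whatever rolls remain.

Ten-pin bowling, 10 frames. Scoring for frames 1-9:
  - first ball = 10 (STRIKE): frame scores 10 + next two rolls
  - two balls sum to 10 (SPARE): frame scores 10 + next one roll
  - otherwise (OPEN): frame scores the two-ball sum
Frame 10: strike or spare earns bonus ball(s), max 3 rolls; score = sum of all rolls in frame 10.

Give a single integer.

Answer: 20

Derivation:
Frame 1: OPEN (5+1=6). Cumulative: 6
Frame 2: STRIKE. 10 + next two rolls (10+10) = 30. Cumulative: 36
Frame 3: STRIKE. 10 + next two rolls (10+7) = 27. Cumulative: 63
Frame 4: STRIKE. 10 + next two rolls (7+3) = 20. Cumulative: 83
Frame 5: SPARE (7+3=10). 10 + next roll (2) = 12. Cumulative: 95
Frame 6: OPEN (2+2=4). Cumulative: 99
Frame 7: STRIKE. 10 + next two rolls (9+1) = 20. Cumulative: 119
Frame 8: SPARE (9+1=10). 10 + next roll (10) = 20. Cumulative: 139
Frame 9: STRIKE. 10 + next two rolls (7+1) = 18. Cumulative: 157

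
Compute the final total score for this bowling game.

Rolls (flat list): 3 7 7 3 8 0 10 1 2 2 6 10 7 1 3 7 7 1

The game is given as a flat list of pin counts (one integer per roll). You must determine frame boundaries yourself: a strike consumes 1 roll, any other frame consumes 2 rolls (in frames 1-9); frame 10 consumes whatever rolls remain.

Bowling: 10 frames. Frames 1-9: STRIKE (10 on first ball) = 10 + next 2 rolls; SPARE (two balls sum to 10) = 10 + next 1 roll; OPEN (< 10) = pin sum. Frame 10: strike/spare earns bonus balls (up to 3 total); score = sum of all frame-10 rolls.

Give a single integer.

Frame 1: SPARE (3+7=10). 10 + next roll (7) = 17. Cumulative: 17
Frame 2: SPARE (7+3=10). 10 + next roll (8) = 18. Cumulative: 35
Frame 3: OPEN (8+0=8). Cumulative: 43
Frame 4: STRIKE. 10 + next two rolls (1+2) = 13. Cumulative: 56
Frame 5: OPEN (1+2=3). Cumulative: 59
Frame 6: OPEN (2+6=8). Cumulative: 67
Frame 7: STRIKE. 10 + next two rolls (7+1) = 18. Cumulative: 85
Frame 8: OPEN (7+1=8). Cumulative: 93
Frame 9: SPARE (3+7=10). 10 + next roll (7) = 17. Cumulative: 110
Frame 10: OPEN. Sum of all frame-10 rolls (7+1) = 8. Cumulative: 118

Answer: 118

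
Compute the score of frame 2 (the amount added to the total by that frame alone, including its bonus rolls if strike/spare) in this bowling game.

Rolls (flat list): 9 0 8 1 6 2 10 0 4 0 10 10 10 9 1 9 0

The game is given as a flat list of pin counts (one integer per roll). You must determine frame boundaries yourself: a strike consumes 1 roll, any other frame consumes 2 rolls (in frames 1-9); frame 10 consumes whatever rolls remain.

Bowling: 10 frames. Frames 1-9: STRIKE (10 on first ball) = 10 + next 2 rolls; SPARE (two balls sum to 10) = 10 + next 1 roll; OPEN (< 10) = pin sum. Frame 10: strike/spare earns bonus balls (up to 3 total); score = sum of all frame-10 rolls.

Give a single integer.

Frame 1: OPEN (9+0=9). Cumulative: 9
Frame 2: OPEN (8+1=9). Cumulative: 18
Frame 3: OPEN (6+2=8). Cumulative: 26
Frame 4: STRIKE. 10 + next two rolls (0+4) = 14. Cumulative: 40

Answer: 9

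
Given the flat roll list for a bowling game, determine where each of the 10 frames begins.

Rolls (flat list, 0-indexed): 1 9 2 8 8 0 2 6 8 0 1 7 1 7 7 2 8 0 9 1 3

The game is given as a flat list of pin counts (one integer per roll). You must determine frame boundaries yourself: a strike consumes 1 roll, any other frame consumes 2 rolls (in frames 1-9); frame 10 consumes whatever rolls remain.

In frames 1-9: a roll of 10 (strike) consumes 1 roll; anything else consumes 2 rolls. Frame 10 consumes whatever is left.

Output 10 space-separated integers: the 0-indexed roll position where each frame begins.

Frame 1 starts at roll index 0: rolls=1,9 (sum=10), consumes 2 rolls
Frame 2 starts at roll index 2: rolls=2,8 (sum=10), consumes 2 rolls
Frame 3 starts at roll index 4: rolls=8,0 (sum=8), consumes 2 rolls
Frame 4 starts at roll index 6: rolls=2,6 (sum=8), consumes 2 rolls
Frame 5 starts at roll index 8: rolls=8,0 (sum=8), consumes 2 rolls
Frame 6 starts at roll index 10: rolls=1,7 (sum=8), consumes 2 rolls
Frame 7 starts at roll index 12: rolls=1,7 (sum=8), consumes 2 rolls
Frame 8 starts at roll index 14: rolls=7,2 (sum=9), consumes 2 rolls
Frame 9 starts at roll index 16: rolls=8,0 (sum=8), consumes 2 rolls
Frame 10 starts at roll index 18: 3 remaining rolls

Answer: 0 2 4 6 8 10 12 14 16 18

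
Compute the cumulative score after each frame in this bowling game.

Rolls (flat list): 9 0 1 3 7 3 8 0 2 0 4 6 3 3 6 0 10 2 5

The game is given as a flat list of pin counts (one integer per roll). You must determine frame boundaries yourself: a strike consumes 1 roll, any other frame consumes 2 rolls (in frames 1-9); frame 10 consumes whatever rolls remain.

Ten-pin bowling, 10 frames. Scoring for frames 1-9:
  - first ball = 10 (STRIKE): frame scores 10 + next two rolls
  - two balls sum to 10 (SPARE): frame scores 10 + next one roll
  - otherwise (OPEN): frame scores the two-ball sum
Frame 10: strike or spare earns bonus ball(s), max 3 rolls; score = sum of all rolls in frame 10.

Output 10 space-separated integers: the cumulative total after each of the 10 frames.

Frame 1: OPEN (9+0=9). Cumulative: 9
Frame 2: OPEN (1+3=4). Cumulative: 13
Frame 3: SPARE (7+3=10). 10 + next roll (8) = 18. Cumulative: 31
Frame 4: OPEN (8+0=8). Cumulative: 39
Frame 5: OPEN (2+0=2). Cumulative: 41
Frame 6: SPARE (4+6=10). 10 + next roll (3) = 13. Cumulative: 54
Frame 7: OPEN (3+3=6). Cumulative: 60
Frame 8: OPEN (6+0=6). Cumulative: 66
Frame 9: STRIKE. 10 + next two rolls (2+5) = 17. Cumulative: 83
Frame 10: OPEN. Sum of all frame-10 rolls (2+5) = 7. Cumulative: 90

Answer: 9 13 31 39 41 54 60 66 83 90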